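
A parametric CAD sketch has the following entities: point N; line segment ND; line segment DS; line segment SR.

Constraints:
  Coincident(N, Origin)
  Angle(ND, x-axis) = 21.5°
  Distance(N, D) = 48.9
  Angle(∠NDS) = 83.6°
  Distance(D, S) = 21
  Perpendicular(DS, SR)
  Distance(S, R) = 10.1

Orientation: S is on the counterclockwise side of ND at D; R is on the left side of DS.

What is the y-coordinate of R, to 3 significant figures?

31.8

N is at the origin; ND runs at 21.5° with length 48.9, so D = 48.9·(cos 21.5°, sin 21.5°) = (45.5, 17.9). ∠NDS = 83.6°, so DS runs at 21.5° + (180° − 83.6°) = 118° from the x-axis; with |DS| = 21.0, S = D + 21.0·(cos 118°, sin 118°) = (35.7, 36.5). DS ⟂ SR; with |SR| = 10.1 on the left of DS, R = S + 10.1·(-0.884, -0.468) = (26.7, 31.8). So R.y = 31.8.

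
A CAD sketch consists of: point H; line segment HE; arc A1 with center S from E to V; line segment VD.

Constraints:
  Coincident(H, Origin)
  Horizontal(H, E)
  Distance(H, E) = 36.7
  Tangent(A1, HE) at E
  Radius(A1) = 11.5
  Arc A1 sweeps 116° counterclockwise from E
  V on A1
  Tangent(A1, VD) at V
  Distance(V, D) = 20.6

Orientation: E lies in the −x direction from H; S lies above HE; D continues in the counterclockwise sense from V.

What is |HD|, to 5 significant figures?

49.817

H is at the origin; HE is horizontal with |HE| = 36.7 and E on the −x side, so E = (-36.700, 0.0000). Since A1 is tangent to HE there, SE ⟂ HE, so S = E + (0, 11.5) = (-36.700, 11.500). On A1, E sits at bearing -90° from S; a 116° counterclockwise sweep puts V at bearing 26°, so V = S + 11.5·(cos 26°, sin 26°) = (-26.364, 16.541). The tangent condition forces SV to be normal to VD, so VD runs along (−sin 26°, cos 26°); with |VD| = 20.6, D = (-35.394, 35.056). Then |HD| = |D − H| = 49.817.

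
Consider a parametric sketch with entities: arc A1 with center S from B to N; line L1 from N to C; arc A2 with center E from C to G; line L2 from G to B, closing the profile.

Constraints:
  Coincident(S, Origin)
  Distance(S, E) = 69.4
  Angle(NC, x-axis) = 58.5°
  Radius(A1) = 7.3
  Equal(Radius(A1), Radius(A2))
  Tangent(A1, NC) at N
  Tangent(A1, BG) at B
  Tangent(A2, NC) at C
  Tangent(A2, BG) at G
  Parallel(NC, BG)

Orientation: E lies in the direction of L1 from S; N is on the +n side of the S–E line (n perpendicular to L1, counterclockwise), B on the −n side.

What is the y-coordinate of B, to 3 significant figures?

-3.81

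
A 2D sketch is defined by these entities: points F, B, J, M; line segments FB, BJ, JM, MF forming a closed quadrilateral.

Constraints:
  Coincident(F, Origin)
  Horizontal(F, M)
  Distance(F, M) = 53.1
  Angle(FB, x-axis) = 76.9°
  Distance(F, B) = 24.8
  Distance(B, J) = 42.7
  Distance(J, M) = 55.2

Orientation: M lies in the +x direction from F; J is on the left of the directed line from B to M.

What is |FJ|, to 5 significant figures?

64.659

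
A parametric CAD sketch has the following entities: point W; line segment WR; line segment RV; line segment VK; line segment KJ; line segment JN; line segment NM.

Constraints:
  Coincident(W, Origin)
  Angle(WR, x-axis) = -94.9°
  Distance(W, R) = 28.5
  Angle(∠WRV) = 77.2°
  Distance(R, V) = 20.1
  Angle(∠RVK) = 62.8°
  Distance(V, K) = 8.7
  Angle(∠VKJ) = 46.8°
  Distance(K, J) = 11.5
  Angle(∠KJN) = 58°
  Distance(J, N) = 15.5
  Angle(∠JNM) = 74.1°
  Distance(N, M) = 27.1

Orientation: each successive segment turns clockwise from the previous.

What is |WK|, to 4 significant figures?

22.32

W is at the origin; WR runs at -94.9° with length 28.5, so R = (-2.434, -28.40). ∠WRV = 77.2° gives RV at 162.3° from the x-axis; with |RV| = 20.1, V = (-21.58, -22.28). ∠RVK = 62.8° gives VK at 45.10° from the x-axis; with |VK| = 8.7, K = (-15.44, -16.12). Then |WK| = |K − W| = 22.32.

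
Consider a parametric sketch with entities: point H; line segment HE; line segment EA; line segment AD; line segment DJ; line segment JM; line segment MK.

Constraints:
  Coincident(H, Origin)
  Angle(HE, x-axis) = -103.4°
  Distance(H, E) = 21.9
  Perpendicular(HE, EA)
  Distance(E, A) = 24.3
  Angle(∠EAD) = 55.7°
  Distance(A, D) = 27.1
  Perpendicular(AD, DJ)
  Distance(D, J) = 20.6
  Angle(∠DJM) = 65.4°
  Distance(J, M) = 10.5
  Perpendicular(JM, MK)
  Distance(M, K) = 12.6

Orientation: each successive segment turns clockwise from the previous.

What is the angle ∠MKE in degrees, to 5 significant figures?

6.1529°

H is at the origin; HE runs at -103.4° with length 21.9, so E = (-5.0753, -21.304). HE is perpendicular to EA, so EA runs at 166.60°; with |EA| = 24.3, A = (-28.714, -15.672). ∠EAD = 55.7° gives AD at 42.300° from the x-axis; with |AD| = 27.1, D = (-8.6697, 2.5663). AD ⟂ DJ, so DJ runs at -47.700°; with |DJ| = 20.6, J = (5.1943, -12.670). ∠DJM = 65.4° gives JM at -162.30° from the x-axis; with |JM| = 10.5, M = (-4.8086, -15.862). JM is perpendicular to MK, so MK runs at 107.70°; with |MK| = 12.6, K = (-8.6394, -3.8589). Then cos ∠MKE = KM·KE / (|KM||KE|), giving 6.1529°.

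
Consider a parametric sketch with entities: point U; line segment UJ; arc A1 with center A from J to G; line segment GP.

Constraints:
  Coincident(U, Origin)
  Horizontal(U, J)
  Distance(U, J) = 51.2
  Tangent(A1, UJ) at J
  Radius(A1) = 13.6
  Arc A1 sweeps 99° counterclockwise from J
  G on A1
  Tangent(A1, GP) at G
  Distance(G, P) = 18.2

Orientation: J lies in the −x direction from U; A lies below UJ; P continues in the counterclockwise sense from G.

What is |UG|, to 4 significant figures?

66.52

U is at the origin; UJ is horizontal with |UJ| = 51.2 and J on the −x side, so J = (-51.20, 0.000). Tangency of A1 to UJ means the radius AJ is perpendicular to UJ, so A = J + (0, -13.6) = (-51.20, -13.60). On A1, J sits at bearing 90° from A; a 99° counterclockwise sweep puts G at bearing 189°, so G = A + 13.6·(cos 189°, sin 189°) = (-64.63, -15.73). Then |UG| = |G − U| = 66.52.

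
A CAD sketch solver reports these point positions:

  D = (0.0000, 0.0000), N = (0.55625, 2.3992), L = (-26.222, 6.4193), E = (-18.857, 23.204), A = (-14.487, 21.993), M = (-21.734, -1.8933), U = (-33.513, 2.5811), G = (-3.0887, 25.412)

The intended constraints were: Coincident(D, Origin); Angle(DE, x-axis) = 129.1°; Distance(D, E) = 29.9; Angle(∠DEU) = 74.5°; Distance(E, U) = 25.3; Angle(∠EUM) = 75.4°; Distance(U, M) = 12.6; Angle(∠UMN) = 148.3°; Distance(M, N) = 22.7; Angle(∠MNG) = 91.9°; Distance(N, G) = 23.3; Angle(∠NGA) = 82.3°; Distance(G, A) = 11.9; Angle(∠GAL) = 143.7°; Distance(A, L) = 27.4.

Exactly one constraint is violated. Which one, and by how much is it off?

Distance(A, L) = 27.4 — off by 7.90.

D = (0.00, 0.00) ✓; DE at 129.1° ✓; |DE| = 29.90 ✓; ∠DEU = 74.50° ✓; |EU| = 25.30 ✓; ∠EUM = 75.40° ✓; |UM| = 12.60 ✓; ∠UMN = 148.3° ✓; |MN| = 22.70 ✓; ∠MNG = 91.90° ✓; |NG| = 23.30 ✓; ∠NGA = 82.30° ✓; |GA| = 11.90 ✓; ∠GAL = 143.7° ✓; |AL| = 19.50 ✗.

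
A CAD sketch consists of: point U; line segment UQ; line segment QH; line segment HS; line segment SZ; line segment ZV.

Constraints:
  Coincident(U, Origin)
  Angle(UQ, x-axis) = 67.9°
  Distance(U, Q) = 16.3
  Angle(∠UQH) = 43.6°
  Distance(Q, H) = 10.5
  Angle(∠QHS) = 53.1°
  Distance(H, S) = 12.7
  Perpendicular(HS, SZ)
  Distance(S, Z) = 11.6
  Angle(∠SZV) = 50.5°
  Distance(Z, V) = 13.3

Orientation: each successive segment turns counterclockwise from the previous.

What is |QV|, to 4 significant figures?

6.526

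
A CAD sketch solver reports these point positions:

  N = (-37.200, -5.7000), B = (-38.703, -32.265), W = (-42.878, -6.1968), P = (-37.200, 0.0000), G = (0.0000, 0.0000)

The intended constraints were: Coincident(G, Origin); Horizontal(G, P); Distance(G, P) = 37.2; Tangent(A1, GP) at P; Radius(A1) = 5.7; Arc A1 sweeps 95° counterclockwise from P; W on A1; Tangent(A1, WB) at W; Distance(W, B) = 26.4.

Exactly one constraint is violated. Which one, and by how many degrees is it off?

Tangent(A1, WB) at W — off by 4.10°.

G = (0.00, 0.00) ✓; G.y = 0.00, P.y = 0.00 ✓; |GP| = 37.20 ✓; ∠(NP, PG) = 90.00° ✓; |NP| = 5.700 ✓; bearing(N→W) − bearing(N→P) = 95.00° ✓; |NW| = 5.700 ✓; ∠(NW, WB) = 85.90° ✗; |WB| = 26.40 ✓.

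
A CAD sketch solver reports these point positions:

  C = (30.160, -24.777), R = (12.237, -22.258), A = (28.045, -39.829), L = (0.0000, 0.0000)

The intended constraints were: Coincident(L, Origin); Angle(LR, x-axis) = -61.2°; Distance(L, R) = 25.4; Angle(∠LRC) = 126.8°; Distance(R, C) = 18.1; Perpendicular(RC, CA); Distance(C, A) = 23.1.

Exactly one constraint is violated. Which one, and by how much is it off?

Distance(C, A) = 23.1 — off by 7.90.

L = (0.00, 0.00) ✓; LR at -61.20° ✓; |LR| = 25.40 ✓; ∠LRC = 126.8° ✓; |RC| = 18.10 ✓; ∠(RC, CA) = 90.00° ✓; |CA| = 15.20 ✗.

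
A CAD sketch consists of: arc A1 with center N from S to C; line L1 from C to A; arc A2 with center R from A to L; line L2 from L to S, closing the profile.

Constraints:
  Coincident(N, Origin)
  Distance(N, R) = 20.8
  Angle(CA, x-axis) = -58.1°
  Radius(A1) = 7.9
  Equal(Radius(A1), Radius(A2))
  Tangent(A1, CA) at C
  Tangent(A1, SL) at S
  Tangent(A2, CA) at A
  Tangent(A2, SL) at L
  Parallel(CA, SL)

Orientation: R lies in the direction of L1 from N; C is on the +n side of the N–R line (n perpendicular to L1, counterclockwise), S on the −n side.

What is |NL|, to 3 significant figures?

22.2

Tangency of A1 to both parallel lines with radius 7.9 puts C and S at N ± 7.9·n: C = (6.71, 4.17), S = (-6.71, -4.17). Equal radii place A and L the same way about R: A = R + 7.9·n = (17.7, -13.5), L = R − 7.9·n = (4.28, -21.8). Then |NL| = |L − N| = 22.2.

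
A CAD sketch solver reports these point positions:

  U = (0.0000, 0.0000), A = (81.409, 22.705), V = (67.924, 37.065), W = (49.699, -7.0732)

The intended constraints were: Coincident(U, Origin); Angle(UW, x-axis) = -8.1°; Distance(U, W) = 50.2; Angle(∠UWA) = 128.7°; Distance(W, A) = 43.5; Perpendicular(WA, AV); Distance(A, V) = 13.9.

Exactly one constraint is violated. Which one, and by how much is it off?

Distance(A, V) = 13.9 — off by 5.80.

U = (0.00, 0.00) ✓; UW at -8.100° ✓; |UW| = 50.20 ✓; ∠UWA = 128.7° ✓; |WA| = 43.50 ✓; ∠(WA, AV) = 90.00° ✓; |AV| = 19.70 ✗.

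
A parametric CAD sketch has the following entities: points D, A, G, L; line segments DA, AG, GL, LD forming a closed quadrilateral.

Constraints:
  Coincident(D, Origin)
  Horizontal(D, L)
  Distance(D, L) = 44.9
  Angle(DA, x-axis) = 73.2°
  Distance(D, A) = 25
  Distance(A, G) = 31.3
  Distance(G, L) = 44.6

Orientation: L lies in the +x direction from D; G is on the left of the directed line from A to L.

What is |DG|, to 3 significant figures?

53.5

Checks: |AG| = 31.30 ✓; |GL| = 44.60 ✓.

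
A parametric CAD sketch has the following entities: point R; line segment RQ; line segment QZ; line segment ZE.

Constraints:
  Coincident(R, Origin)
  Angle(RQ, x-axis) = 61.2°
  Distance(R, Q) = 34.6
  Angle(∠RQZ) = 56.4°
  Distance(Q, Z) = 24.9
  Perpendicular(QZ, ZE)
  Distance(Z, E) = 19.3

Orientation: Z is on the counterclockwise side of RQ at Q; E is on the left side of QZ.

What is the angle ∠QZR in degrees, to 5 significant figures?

78.711°

R is at the origin; RQ runs at 61.2° with length 34.6, so Q = 34.6·(cos 61.2°, sin 61.2°) = (16.669, 30.320). ∠RQZ = 56.4°, so QZ runs at 61.2° + (180° − 56.4°) = 184.80° from the x-axis; with |QZ| = 24.9, Z = Q + 24.9·(cos 184.80°, sin 184.80°) = (-8.1440, 28.237). Then cos ∠QZR = ZQ·ZR / (|ZQ||ZR|), giving 78.711°.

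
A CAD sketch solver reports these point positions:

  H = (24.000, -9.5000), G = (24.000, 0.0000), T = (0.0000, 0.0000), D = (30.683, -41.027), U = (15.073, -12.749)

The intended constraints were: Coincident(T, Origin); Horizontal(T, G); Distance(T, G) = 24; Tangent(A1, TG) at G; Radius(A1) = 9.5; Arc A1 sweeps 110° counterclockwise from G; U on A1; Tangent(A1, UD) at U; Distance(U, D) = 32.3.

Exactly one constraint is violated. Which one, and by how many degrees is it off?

Tangent(A1, UD) at U — off by 8.90°.

T = (0.00, 0.00) ✓; T.y = 0.00, G.y = 0.00 ✓; |TG| = 24.00 ✓; ∠(HG, GT) = 90.00° ✓; |HG| = 9.500 ✓; bearing(H→U) − bearing(H→G) = 110.0° ✓; |HU| = 9.500 ✓; ∠(HU, UD) = 81.10° ✗; |UD| = 32.30 ✓.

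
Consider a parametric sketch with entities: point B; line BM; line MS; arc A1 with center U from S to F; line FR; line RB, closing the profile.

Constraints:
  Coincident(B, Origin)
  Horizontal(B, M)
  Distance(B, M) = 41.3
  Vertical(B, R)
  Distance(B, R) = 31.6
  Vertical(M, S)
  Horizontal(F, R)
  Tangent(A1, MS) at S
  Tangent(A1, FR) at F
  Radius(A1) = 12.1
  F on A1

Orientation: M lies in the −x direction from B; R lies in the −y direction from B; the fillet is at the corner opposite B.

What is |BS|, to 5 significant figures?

45.672

B is at the origin; B and M share the same y with |BM| = 41.3 and M on the −x side, so M = (-41.300, 0.0000). B and R share the same x with |BR| = 31.6 and R on the −y side, so R = (0.0000, -31.600). The virtual corner opposite B is at (-41.300, -31.600). Tangency of A1 to MS means the radius US is perpendicular to MS and tangency of A1 to FR means the radius UF is perpendicular to FR, with radius 12.1, so the center U sits 12.1 in from both sides at U = (-29.200, -19.500). That places the tangent points at S = (-41.300, -19.500) on MS and F = (-29.200, -31.600) on FR. Then |BS| = |S − B| = 45.672.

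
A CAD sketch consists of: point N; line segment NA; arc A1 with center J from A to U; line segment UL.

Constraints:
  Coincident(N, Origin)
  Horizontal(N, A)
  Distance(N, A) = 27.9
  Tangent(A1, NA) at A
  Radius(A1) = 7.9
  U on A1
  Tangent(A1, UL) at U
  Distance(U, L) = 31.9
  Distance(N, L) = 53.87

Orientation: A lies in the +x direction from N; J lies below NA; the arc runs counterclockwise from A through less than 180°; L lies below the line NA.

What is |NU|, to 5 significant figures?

24.055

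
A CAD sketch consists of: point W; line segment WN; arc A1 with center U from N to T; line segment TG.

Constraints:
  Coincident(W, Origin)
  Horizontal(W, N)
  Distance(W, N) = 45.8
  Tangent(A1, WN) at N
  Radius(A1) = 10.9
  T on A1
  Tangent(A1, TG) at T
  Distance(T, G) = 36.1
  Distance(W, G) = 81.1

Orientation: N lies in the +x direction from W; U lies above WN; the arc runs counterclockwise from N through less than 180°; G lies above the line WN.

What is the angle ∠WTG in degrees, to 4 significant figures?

122.0°

Checks: ∠(UN, NW) = 90.00° ✓; |UT| = 10.90 ✓; ∠(UT, TG) = 90.00° ✓; |TG| = 36.10 ✓; |WG| = 81.10 ✓.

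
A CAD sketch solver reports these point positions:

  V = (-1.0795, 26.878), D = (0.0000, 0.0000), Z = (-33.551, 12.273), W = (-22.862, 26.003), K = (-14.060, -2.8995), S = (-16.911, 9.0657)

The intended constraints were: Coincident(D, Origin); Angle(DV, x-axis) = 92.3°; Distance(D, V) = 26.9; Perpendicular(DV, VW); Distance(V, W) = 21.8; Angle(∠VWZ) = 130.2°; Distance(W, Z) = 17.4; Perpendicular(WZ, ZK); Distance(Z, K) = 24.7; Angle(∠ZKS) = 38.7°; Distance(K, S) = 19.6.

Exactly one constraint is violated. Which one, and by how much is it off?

Distance(K, S) = 19.6 — off by 7.30.

D = (0.00, 0.00) ✓; DV at 92.30° ✓; |DV| = 26.90 ✓; ∠(DV, VW) = 90.00° ✓; |VW| = 21.80 ✓; ∠VWZ = 130.2° ✓; |WZ| = 17.40 ✓; ∠(WZ, ZK) = 90.00° ✓; |ZK| = 24.70 ✓; ∠ZKS = 38.70° ✓; |KS| = 12.30 ✗.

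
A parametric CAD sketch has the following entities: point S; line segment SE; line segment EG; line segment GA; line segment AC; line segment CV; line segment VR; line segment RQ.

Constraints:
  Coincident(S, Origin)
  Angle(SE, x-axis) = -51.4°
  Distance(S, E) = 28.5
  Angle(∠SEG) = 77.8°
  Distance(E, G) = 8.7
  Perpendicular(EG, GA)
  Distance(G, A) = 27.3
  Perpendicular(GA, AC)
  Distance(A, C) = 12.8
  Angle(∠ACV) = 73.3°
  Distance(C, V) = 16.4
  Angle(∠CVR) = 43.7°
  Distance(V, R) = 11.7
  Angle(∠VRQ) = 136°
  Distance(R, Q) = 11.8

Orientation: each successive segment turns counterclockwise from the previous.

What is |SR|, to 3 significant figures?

5.84

S is at the origin; SE runs at -51.4° with length 28.5, so E = (17.8, -22.3). ∠SEG = 77.8° gives EG at 50.8° from the x-axis; with |EG| = 8.7, G = (23.3, -15.5). The perpendicularity gives GA at right angles to EG, so GA runs at 141°; with |GA| = 27.3, A = (2.12, 1.72). The perpendicularity gives AC at right angles to GA, so AC runs at -129°; with |AC| = 12.8, C = (-5.97, -8.20). ∠ACV = 73.3° gives CV at -22.5° from the x-axis; with |CV| = 16.4, V = (9.18, -14.5). ∠CVR = 43.7° gives VR at 114° from the x-axis; with |VR| = 11.7, R = (4.46, -3.77). Then |SR| = |R − S| = 5.84.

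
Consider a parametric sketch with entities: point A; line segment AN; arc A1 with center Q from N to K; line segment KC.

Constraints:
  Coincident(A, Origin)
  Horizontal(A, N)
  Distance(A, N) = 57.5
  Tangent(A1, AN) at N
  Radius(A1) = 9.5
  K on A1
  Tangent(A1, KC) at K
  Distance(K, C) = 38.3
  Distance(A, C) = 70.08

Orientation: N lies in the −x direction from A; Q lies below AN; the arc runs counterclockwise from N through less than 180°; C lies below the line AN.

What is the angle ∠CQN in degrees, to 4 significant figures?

170.1°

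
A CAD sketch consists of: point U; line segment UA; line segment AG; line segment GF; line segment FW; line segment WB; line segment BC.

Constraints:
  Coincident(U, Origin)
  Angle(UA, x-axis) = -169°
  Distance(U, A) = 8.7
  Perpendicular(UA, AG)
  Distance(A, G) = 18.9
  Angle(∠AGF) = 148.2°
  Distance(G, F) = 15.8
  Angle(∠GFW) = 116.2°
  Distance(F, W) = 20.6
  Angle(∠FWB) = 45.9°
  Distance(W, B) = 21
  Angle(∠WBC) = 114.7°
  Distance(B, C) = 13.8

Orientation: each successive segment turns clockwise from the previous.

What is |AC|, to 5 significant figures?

22.570

∠FWB = 45.9° gives WB at -128.70° from the x-axis; with |WB| = 21.0, B = (0.84272, 17.213). ∠WBC = 114.7° gives BC at 166.00° from the x-axis; with |BC| = 13.8, C = (-12.547, 20.551). Then |AC| = |C − A| = 22.570.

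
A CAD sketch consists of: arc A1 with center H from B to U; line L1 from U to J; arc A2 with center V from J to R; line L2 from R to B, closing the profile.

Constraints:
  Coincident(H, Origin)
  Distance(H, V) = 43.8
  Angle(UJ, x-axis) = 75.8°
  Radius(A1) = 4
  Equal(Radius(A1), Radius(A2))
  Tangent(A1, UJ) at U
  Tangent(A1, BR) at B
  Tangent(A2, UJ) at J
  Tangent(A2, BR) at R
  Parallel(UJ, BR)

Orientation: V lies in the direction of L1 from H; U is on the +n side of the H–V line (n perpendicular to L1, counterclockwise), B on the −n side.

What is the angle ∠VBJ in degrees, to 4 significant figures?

5.133°

The slot axis is L1's direction at 75.8°, so u = (cos 75.8°, sin 75.8°) = (0.2453, 0.9694) and n = (−sin 75.8°, cos 75.8°) = (-0.9694, 0.2453). H is at the origin and V lies 43.8 along u from H, so V = 43.8·u = (10.74, 42.46). Tangency of A1 to both parallel lines with radius 4.0 puts U and B at H ± 4.0·n: U = (-3.878, 0.9812), B = (3.878, -0.9812). Equal radii place J and R the same way about V: J = V + 4.0·n = (6.867, 43.44), R = V − 4.0·n = (14.62, 41.48). Then cos ∠VBJ = BV·BJ / (|BV||BJ|), giving 5.133°.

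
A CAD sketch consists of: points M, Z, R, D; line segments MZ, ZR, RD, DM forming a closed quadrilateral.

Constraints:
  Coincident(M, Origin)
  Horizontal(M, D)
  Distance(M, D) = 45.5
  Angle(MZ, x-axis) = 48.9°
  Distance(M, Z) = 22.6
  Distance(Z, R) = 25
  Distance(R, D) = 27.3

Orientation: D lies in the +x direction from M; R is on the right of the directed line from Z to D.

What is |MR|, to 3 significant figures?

20.7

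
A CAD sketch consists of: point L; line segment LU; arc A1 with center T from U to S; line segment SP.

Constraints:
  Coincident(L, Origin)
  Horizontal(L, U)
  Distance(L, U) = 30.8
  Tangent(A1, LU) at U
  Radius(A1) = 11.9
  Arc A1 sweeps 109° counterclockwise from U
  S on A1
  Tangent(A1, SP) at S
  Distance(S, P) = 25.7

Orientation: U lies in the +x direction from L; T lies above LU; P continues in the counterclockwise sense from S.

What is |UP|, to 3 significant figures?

40.2

On A1, U sits at bearing -90° from T; a 109° counterclockwise sweep puts S at bearing 19°, so S = T + 11.9·(cos 19°, sin 19°) = (42.1, 15.8). A1 meets SP tangentially, so TS is at right angles to SP, so SP runs along (−sin 19°, cos 19°); with |SP| = 25.7, P = (33.7, 40.1). Then |UP| = |P − U| = 40.2.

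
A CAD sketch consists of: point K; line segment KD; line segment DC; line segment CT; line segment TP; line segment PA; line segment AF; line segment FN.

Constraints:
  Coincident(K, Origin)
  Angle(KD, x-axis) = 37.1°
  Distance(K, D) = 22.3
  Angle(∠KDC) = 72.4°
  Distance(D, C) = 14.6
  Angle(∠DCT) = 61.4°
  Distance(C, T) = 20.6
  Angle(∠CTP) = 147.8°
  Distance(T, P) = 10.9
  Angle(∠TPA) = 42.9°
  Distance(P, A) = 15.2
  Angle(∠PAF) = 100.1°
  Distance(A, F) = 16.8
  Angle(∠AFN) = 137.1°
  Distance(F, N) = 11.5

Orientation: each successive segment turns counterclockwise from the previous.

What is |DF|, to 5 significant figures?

19.987

K is at the origin; KD runs at 37.1° with length 22.3, so D = (17.786, 13.452). ∠KDC = 72.4° gives DC at 144.70° from the x-axis; with |DC| = 14.6, C = (5.8705, 21.888). ∠DCT = 61.4° gives CT at -96.700° from the x-axis; with |CT| = 20.6, T = (3.4671, 1.4289). ∠CTP = 147.8° gives TP at -64.500° from the x-axis; with |TP| = 10.9, P = (8.1597, -8.4092). ∠TPA = 42.9° gives PA at 72.600° from the x-axis; with |PA| = 15.2, A = (12.705, 6.0952). ∠PAF = 100.1° gives AF at 152.50° from the x-axis; with |AF| = 16.8, F = (-2.1967, 13.853). Then |DF| = |F − D| = 19.987.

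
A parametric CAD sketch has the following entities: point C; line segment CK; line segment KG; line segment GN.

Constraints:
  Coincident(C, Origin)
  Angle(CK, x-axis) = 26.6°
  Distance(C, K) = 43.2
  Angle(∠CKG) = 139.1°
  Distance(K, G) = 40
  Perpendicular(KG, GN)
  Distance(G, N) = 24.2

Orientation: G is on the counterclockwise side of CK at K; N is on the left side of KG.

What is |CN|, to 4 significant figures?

72.77

C is at the origin; CK runs at 26.6° with length 43.2, so K = 43.2·(cos 26.6°, sin 26.6°) = (38.63, 19.34). ∠CKG = 139.1°, so KG runs at 26.6° + (180° − 139.1°) = 67.50° from the x-axis; with |KG| = 40.0, G = K + 40.0·(cos 67.50°, sin 67.50°) = (53.93, 56.30). The perpendicularity gives GN at right angles to KG; with |GN| = 24.2 on the left of KG, N = G + 24.2·(-0.9239, 0.3827) = (31.58, 65.56). Then |CN| = |N − C| = 72.77.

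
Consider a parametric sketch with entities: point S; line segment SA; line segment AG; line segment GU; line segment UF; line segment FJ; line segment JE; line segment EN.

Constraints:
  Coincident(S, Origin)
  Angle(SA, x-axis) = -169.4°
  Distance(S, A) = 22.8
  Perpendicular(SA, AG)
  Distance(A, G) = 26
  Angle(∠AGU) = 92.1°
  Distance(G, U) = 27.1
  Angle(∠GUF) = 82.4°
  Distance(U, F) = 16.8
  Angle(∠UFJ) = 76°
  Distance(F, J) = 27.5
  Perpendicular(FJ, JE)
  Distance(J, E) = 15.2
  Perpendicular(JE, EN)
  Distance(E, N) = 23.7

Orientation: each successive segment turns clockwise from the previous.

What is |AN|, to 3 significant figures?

37.4

S is at the origin; SA runs at -169.4° with length 22.8, so A = (-22.4, -4.19). SA is perpendicular to AG, so AG runs at 101°; with |AG| = 26.0, G = (-27.2, 21.4). ∠AGU = 92.1° gives GU at 12.7° from the x-axis; with |GU| = 27.1, U = (-0.757, 27.3). ∠GUF = 82.4° gives UF at -84.9° from the x-axis; with |UF| = 16.8, F = (0.737, 10.6). ∠UFJ = 76.0° gives FJ at 171° from the x-axis; with |FJ| = 27.5, J = (-26.4, 14.8). FJ ⟂ JE, so JE runs at 81.1°; with |JE| = 15.2, E = (-24.1, 29.9). JE ⟂ EN, so EN runs at -8.90°; with |EN| = 23.7, N = (-0.666, 26.2). Then |AN| = |N − A| = 37.4.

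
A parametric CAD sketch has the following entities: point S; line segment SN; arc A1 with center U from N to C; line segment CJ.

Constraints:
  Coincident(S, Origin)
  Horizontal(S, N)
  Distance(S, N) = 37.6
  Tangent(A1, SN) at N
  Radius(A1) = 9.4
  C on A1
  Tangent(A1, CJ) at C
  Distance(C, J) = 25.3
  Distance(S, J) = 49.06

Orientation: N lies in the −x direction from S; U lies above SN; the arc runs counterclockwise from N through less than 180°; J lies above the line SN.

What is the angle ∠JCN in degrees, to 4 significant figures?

129.4°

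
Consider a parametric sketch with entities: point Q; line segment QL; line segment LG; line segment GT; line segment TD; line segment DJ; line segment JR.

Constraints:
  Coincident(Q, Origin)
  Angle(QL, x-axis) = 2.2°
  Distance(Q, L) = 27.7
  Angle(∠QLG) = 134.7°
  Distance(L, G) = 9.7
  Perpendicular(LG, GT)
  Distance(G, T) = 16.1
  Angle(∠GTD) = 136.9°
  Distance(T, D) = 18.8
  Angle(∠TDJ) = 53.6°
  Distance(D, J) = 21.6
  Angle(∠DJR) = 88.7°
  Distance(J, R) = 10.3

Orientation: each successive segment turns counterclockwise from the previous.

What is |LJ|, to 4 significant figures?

11.13

Q is at the origin; QL runs at 2.2° with length 27.7, so L = (27.68, 1.063). ∠QLG = 134.7° gives LG at 47.50° from the x-axis; with |LG| = 9.7, G = (34.23, 8.215). LG ⟂ GT, so GT runs at 137.5°; with |GT| = 16.1, T = (22.36, 19.09). ∠GTD = 136.9° gives TD at -179.4° from the x-axis; with |TD| = 18.8, D = (3.564, 18.90). ∠TDJ = 53.6° gives DJ at -53.00° from the x-axis; with |DJ| = 21.6, J = (16.56, 1.645). Then |LJ| = |J − L| = 11.13.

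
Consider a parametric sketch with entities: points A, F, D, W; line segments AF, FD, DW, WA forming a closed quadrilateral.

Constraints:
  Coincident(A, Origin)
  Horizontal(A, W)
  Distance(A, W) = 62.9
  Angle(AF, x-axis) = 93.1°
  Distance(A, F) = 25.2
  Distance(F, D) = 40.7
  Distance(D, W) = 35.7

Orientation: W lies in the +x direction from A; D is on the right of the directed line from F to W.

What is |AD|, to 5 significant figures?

27.628

Checks: |AW| = 62.90 ✓; |AF| = 25.20 ✓; |FD| = 40.70 ✓; |DW| = 35.70 ✓.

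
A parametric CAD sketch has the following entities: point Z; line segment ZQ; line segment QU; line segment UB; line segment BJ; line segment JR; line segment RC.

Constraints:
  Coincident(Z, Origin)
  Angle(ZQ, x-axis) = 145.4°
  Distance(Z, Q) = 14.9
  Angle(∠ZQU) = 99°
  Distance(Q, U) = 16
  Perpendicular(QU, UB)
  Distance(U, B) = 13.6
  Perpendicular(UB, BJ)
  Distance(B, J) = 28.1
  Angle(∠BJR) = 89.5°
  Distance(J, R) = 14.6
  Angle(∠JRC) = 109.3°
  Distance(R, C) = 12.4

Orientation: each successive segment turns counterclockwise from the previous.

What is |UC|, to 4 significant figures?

16.99

∠BJR = 89.5° gives JR at 136.9° from the x-axis; with |JR| = 14.6, R = (-4.732, 17.82). ∠JRC = 109.3° gives RC at -152.4° from the x-axis; with |RC| = 12.4, C = (-15.72, 12.08). Then |UC| = |C − U| = 16.99.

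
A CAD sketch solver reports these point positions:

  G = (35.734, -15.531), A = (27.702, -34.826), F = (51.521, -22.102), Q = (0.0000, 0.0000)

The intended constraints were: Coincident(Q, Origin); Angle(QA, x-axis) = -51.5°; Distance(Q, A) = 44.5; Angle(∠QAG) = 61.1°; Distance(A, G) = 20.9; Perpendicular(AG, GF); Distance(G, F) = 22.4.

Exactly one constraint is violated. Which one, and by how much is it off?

Distance(G, F) = 22.4 — off by 5.30.

Q = (0.00, 0.00) ✓; QA at -51.50° ✓; |QA| = 44.50 ✓; ∠QAG = 61.10° ✓; |AG| = 20.90 ✓; ∠(AG, GF) = 90.00° ✓; |GF| = 17.10 ✗.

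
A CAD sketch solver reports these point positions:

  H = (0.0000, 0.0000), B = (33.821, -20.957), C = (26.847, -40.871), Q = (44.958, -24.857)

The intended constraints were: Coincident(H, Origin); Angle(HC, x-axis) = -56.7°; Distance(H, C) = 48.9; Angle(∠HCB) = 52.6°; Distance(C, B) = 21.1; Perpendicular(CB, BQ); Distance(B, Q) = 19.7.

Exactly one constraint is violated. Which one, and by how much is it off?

Distance(B, Q) = 19.7 — off by 7.90.

H = (0.00, 0.00) ✓; HC at -56.70° ✓; |HC| = 48.90 ✓; ∠HCB = 52.60° ✓; |CB| = 21.10 ✓; ∠(CB, BQ) = 90.00° ✓; |BQ| = 11.80 ✗.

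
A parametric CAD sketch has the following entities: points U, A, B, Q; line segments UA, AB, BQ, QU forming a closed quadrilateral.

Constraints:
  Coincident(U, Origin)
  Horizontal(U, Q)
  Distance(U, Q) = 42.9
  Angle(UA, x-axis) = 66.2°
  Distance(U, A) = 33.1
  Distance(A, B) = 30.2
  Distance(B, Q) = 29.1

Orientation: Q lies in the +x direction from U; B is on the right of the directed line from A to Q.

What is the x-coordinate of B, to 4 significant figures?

13.80

U is at the origin; UQ is horizontal with |UQ| = 42.9 and Q in +x, so Q = (42.9, 0). UA runs at 66.2° with |UA| = 33.1, so A = (13.36, 30.29). B is determined by |AB| = 30.2 and |BQ| = 29.1 together: it lies at the intersection of circle(A, 30.2) and circle(Q, 29.1). With |AQ| = 42.31, the foot of the radical line on AQ is 21.92 from A and the perpendicular offset is √(30.2² − 21.92²) = 20.77. Taking the right-of-AQ solution: B = (13.80, 0.08841).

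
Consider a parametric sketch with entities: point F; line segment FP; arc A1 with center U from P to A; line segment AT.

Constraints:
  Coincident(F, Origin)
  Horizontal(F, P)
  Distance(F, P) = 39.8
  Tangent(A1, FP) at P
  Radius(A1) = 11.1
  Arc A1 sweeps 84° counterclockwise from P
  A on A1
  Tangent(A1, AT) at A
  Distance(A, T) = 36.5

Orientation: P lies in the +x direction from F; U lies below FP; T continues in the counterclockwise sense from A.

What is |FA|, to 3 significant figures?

30.4

A1 meets FP tangentially, so UP is at right angles to FP, so U = P + (0, -11.1) = (39.8, -11.1). On A1, P sits at bearing 90° from U; an 84° counterclockwise sweep puts A at bearing 174°, so A = U + 11.1·(cos 174°, sin 174°) = (28.8, -9.94). Then |FA| = |A − F| = 30.4.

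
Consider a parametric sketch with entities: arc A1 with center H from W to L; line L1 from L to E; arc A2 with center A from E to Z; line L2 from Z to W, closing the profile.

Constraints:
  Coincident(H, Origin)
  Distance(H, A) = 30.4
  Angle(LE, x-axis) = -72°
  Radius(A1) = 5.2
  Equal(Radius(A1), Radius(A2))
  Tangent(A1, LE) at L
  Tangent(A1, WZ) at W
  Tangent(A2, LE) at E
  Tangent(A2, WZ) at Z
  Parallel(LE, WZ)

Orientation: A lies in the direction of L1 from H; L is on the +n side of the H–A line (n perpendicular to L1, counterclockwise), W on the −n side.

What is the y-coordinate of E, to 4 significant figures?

-27.31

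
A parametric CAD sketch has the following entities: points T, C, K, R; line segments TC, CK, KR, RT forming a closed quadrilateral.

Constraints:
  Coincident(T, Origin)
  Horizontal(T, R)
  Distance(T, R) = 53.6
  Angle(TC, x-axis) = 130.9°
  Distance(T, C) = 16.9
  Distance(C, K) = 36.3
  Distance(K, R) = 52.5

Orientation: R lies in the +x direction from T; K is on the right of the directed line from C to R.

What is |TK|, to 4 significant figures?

20.41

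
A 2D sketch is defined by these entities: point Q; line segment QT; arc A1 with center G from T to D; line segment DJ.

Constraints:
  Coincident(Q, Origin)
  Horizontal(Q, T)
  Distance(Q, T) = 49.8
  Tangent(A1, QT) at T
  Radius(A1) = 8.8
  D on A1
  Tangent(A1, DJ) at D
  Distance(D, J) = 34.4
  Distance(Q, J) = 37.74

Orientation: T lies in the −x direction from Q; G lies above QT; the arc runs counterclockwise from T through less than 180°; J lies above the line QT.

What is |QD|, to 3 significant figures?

43.0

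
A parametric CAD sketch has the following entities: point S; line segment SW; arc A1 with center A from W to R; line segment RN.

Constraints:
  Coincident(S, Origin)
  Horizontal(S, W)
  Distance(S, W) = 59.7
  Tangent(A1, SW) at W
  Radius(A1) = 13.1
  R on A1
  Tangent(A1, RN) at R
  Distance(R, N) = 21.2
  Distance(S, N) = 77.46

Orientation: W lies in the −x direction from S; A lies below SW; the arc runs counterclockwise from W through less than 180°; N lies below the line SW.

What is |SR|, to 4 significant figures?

74.22

S is at the origin; SW is horizontal with |SW| = 59.7 and W on the −x side, so W = (-59.70, 0.000). A1 meets SW tangentially, so AW is at right angles to SW, so A = W + (0, -13.1) = (-59.70, -13.10). Since AR ⟂ RN (tangency), |AN| = √(13.1² + 21.2²) = 24.92 regardless of where R sits on A1. So N lies on both circle(S, 77.46) and circle(A, 24.92); the below-SW intersection is N = (-68.33, -36.48). R is the foot of the tangent from N: R = (-72.54, -15.70).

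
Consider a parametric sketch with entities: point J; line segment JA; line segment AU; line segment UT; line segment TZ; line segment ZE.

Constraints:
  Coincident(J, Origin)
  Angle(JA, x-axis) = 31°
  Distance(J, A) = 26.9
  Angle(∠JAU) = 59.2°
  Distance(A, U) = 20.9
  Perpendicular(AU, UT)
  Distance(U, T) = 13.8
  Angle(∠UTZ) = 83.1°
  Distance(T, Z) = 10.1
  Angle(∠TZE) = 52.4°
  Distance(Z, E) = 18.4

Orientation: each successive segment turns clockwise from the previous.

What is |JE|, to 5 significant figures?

25.669

J is at the origin; JA runs at 31.0° with length 26.9, so A = (23.058, 13.855). ∠JAU = 59.2° gives AU at -89.800° from the x-axis; with |AU| = 20.9, U = (23.131, -7.0453). The perpendicularity gives UT at right angles to AU, so UT runs at -179.80°; with |UT| = 13.8, T = (9.3308, -7.0935). ∠UTZ = 83.1° gives TZ at 83.300° from the x-axis; with |TZ| = 10.1, Z = (10.509, 2.9375). ∠TZE = 52.4° gives ZE at -44.300° from the x-axis; with |ZE| = 18.4, E = (23.678, -9.9133). Then |JE| = |E − J| = 25.669.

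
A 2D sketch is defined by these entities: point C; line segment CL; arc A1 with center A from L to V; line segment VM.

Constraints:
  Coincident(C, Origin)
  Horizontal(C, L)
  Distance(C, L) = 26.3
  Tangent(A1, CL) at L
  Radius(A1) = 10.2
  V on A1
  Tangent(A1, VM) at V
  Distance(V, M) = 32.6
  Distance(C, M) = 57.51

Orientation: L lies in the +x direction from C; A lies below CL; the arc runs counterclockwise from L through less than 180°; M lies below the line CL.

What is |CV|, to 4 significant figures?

25.03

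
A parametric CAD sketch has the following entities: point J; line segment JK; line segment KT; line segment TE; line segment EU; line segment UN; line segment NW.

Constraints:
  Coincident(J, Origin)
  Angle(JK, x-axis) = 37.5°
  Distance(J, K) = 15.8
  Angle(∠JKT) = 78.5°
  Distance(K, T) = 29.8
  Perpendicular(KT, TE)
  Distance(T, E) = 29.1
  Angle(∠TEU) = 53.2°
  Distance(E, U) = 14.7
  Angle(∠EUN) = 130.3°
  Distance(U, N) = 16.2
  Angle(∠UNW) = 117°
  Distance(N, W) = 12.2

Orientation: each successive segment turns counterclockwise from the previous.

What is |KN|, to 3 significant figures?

17.5

J is at the origin; JK runs at 37.5° with length 15.8, so K = (12.5, 9.62). ∠JKT = 78.5° gives KT at 139° from the x-axis; with |KT| = 29.8, T = (-9.96, 29.2). The perpendicularity gives TE at right angles to KT, so TE runs at -131°; with |TE| = 29.1, E = (-29.0, 7.21). ∠TEU = 53.2° gives EU at -4.20° from the x-axis; with |EU| = 14.7, U = (-14.4, 6.13). ∠EUN = 130.3° gives UN at 45.5° from the x-axis; with |UN| = 16.2, N = (-3.03, 17.7). Then |KN| = |N − K| = 17.5.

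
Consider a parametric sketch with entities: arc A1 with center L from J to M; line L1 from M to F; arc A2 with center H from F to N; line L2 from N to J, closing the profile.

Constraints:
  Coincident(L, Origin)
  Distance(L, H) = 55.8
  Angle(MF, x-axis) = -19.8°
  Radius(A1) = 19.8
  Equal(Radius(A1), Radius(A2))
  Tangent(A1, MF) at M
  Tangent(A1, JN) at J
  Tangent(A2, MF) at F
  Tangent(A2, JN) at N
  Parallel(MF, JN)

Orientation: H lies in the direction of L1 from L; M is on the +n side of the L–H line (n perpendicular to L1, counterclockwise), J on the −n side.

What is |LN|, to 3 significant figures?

59.2

The slot axis is L1's direction at -19.8°, so u = (cos -19.8°, sin -19.8°) = (0.941, -0.339) and n = (−sin -19.8°, cos -19.8°) = (0.339, 0.941). L is at the origin and H lies 55.8 along u from L, so H = 55.8·u = (52.5, -18.9). Tangency of A1 to both parallel lines with radius 19.8 puts M and J at L ± 19.8·n: M = (6.71, 18.6), J = (-6.71, -18.6). Equal radii place F and N the same way about H: F = H + 19.8·n = (59.2, -0.272), N = H − 19.8·n = (45.8, -37.5). Then |LN| = |N − L| = 59.2.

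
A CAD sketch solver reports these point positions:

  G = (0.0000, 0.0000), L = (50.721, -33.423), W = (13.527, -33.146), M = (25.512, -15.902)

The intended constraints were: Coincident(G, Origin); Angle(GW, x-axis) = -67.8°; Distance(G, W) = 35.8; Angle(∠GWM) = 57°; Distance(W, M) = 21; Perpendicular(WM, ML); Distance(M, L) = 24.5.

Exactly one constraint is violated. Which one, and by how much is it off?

Distance(M, L) = 24.5 — off by 6.20.

G = (0.00, 0.00) ✓; GW at -67.80° ✓; |GW| = 35.80 ✓; ∠GWM = 57.00° ✓; |WM| = 21.00 ✓; ∠(WM, ML) = 90.00° ✓; |ML| = 30.70 ✗.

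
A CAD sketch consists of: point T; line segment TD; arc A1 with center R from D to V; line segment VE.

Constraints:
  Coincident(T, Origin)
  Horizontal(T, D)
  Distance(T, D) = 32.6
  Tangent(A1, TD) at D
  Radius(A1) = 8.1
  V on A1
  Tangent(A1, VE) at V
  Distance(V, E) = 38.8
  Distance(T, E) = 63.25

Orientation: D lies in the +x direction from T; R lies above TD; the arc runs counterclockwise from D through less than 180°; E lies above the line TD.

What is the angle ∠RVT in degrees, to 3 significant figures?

14.1°

T is at the origin; T and D share the same y with |TD| = 32.6 and D on the +x side, so D = (32.6, 0.00). The tangent condition forces RD to be normal to TD, so R = D + (0, 8.1) = (32.6, 8.10). Since RV ⟂ VE (tangency), |RE| = √(8.1² + 38.8²) = 39.6 regardless of where V sits on A1. So E lies on both circle(T, 63.25) and circle(R, 39.6); the above-TD intersection is E = (43.1, 46.3). V is the foot of the tangent from E: V = (40.7, 7.60).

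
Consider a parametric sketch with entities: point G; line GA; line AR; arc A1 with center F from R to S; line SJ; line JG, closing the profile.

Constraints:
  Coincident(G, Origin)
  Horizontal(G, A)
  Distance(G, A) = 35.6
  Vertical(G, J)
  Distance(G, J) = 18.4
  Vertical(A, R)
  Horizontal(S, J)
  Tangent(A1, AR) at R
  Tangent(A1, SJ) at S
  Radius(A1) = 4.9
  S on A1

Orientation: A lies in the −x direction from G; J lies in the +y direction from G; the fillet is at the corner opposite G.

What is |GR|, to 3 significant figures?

38.1

G is at the origin; GA is horizontal with |GA| = 35.6 and A on the −x side, so A = (-35.6, 0.00). GJ is vertical with |GJ| = 18.4 and J on the +y side, so J = (0.00, 18.4). The virtual corner opposite G is at (-35.6, 18.4). Tangency of A1 to AR means the radius FR is perpendicular to AR and A1 meets SJ tangentially, so FS is at right angles to SJ, with radius 4.9, so the center F sits 4.9 in from both sides at F = (-30.7, 13.5). That places the tangent points at R = (-35.6, 13.5) on AR and S = (-30.7, 18.4) on SJ. Then |GR| = |R − G| = 38.1.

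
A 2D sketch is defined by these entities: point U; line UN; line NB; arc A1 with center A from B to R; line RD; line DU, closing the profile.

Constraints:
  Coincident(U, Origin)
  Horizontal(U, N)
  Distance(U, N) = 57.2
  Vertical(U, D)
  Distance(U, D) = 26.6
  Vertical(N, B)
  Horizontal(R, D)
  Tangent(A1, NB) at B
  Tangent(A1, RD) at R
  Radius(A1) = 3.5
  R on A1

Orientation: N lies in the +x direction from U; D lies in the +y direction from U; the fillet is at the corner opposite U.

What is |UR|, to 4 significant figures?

59.93

U is at the origin; UN is horizontal with |UN| = 57.2 and N on the +x side, so N = (57.20, 0.000). UD is vertical with |UD| = 26.6 and D on the +y side, so D = (0.000, 26.60). The virtual corner opposite U is at (57.20, 26.60). Since A1 is tangent to NB there, AB ⟂ NB and the tangent condition forces AR to be normal to RD, with radius 3.5, so the center A sits 3.5 in from both sides at A = (53.70, 23.10). That places the tangent points at B = (57.20, 23.10) on NB and R = (53.70, 26.60) on RD. Then |UR| = |R − U| = 59.93.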